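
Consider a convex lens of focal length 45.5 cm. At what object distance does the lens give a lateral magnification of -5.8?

53.3 cm

m = −d_i/d_o ⇒ d_i = −m·d_o.
1/f = 1/d_o + 1/d_i = 1/d_o − 1/(m·d_o) = (1 − 1/m)/d_o, so d_o = f(1 − 1/m) = (45.50)(1 − 1/(-5.8)) = 53.3 cm.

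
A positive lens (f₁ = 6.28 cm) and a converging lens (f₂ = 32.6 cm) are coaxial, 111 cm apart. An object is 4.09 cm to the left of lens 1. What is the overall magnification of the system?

m = -1.04

Lens 1: 1/d_i1 = 1/(6.28) − 1/(4.09) = -0.08526, so d_i1 = -11.73 cm; m₁ = −d_i1/d_o1 = +2.868.
d_o2 = 111 − (-11.73) = 122.7 cm.
Lens 2: 1/d_i2 = 1/(32.6) − 1/(122.7) = 0.02252, so d_i2 = 44.40 cm; m₂ = −d_i2/d_o2 = -0.3618.
m = m₁·m₂ = (+2.868)(-0.3618) = -1.04.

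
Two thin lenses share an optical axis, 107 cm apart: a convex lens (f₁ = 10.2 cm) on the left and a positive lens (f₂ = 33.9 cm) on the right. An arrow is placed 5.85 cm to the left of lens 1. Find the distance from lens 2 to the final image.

47.1 cm

Lens 1: 1/d_i1 = 1/f₁ − 1/d_o1 = 1/(10.2) − 1/(5.85) = -0.07290, so d_i1 = -13.72 cm.
The intermediate image is 13.72 cm to the left of lens 1 (virtual), which is 107 − (-13.72) = 120.7 cm to the left of lens 2, so d_o2 = +120.7 cm.
Lens 2: 1/d_i2 = 1/f₂ − 1/d_o2 = 1/(33.9) − 1/(120.7) = 0.02121, so d_i2 = 47.1 cm.
The final image is real, 47.1 cm to the right of lens 2 (overall magnification ≈ -0.92).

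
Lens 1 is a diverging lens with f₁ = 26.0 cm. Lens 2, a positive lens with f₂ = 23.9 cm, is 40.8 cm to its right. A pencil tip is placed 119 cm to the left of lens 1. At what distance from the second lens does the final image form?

Lens 1 is diverging, so f₁ = −26.0 cm.
Lens 1: 1/d_i1 = 1/f₁ − 1/d_o1 = 1/(-26.0) − 1/(119) = -0.04686, so d_i1 = -21.34 cm.
The intermediate image is 21.34 cm to the left of lens 1 (virtual), which is 40.8 − (-21.34) = 62.14 cm to the left of lens 2, so d_o2 = +62.14 cm.
Lens 2: 1/d_i2 = 1/f₂ − 1/d_o2 = 1/(23.9) − 1/(62.14) = 0.02575, so d_i2 = 38.8 cm.
The final image is real, 38.8 cm to the right of lens 2 (overall magnification ≈ -0.11).

38.8 cm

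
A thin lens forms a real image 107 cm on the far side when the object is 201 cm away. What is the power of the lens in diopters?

d_i = +107 cm.
1/f = 1/d_o + 1/d_i = 1/(201) + 1/(107) = 0.01432 cm⁻¹.
f = 69.83 cm = 0.6983 m, so P = 1/f = +1.43 D.

P = +1.43 D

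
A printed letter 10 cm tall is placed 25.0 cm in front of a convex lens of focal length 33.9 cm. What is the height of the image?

1/d_i = 1/f − 1/d_o = 1/(33.90) − 1/(25.0) = -0.01050, so d_i = -95.22 cm.
m = −d_i/d_o = +3.809.
|h_i| = |m|·h_o = 3.809 × 10 = 38.1 cm. The image is virtual, upright and enlarged, on the same side as the object.

38.1 cm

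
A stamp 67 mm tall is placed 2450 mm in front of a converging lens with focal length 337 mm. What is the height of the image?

10.7 mm

1/d_i = 1/f − 1/d_o = 1/(337.0) − 1/(2450) = 0.002559, so d_i = 390.7 mm.
m = −d_i/d_o = -0.1595.
|h_i| = |m|·h_o = 0.1595 × 67 = 10.7 mm. The image is real, inverted and reduced, on the far side of the lens.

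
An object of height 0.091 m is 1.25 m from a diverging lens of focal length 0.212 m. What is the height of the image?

For a diverging lens, f = -0.212 m.
1/d_i = 1/f − 1/d_o = 1/(-0.2120) − 1/(1.25) = -5.517, so d_i = -0.1813 m.
m = −d_i/d_o = +0.1450.
|h_i| = |m|·h_o = 0.1450 × 0.091 = 0.0132 m. The image is virtual, upright and reduced, on the same side as the object.

0.0132 m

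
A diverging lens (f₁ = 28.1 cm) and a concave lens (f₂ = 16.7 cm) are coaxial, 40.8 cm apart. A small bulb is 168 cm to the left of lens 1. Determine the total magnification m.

m = +0.0293

f₁ = −28.1 cm (diverging).
Lens 1: 1/d_i1 = 1/(-28.1) − 1/(168) = -0.04154, so d_i1 = -24.07 cm; m₁ = −d_i1/d_o1 = +0.1433.
d_o2 = 40.8 − (-24.07) = 64.87 cm.
f₂ = −16.7 cm (diverging).
Lens 2: 1/d_i2 = 1/(-16.7) − 1/(64.87) = -0.07530, so d_i2 = -13.28 cm; m₂ = −d_i2/d_o2 = +0.2047.
m = m₁·m₂ = (+0.1433)(+0.2047) = +0.0293.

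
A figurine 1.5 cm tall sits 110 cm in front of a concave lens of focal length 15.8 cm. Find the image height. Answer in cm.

For a concave lens, f = -15.8 cm.
1/d_i = 1/f − 1/d_o = 1/(-15.80) − 1/(110) = -0.07238, so d_i = -13.82 cm.
m = −d_i/d_o = +0.1256.
|h_i| = |m|·h_o = 0.1256 × 1.5 = 0.188 cm. The image is virtual, upright and reduced, on the same side as the object.

0.188 cm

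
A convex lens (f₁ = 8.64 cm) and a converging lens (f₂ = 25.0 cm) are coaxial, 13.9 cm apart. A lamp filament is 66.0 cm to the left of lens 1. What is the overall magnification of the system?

m = -0.179

Lens 1: 1/d_i1 = 1/(8.64) − 1/(66.0) = 0.1006, so d_i1 = 9.941 cm; m₁ = −d_i1/d_o1 = -0.1506.
d_o2 = 13.9 − (9.941) = 3.959 cm.
Lens 2: 1/d_i2 = 1/(25.0) − 1/(3.959) = -0.2126, so d_i2 = -4.704 cm; m₂ = −d_i2/d_o2 = +1.188.
m = m₁·m₂ = (-0.1506)(+1.188) = -0.179.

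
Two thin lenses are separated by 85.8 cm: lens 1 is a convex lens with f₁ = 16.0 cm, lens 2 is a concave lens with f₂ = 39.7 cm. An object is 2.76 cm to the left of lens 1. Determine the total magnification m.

m = +0.372

Lens 1: 1/d_i1 = 1/(16.0) − 1/(2.76) = -0.2998, so d_i1 = -3.335 cm; m₁ = −d_i1/d_o1 = +1.208.
d_o2 = 85.8 − (-3.335) = 89.13 cm.
f₂ = −39.7 cm (diverging).
Lens 2: 1/d_i2 = 1/(-39.7) − 1/(89.13) = -0.03641, so d_i2 = -27.47 cm; m₂ = −d_i2/d_o2 = +0.3082.
m = m₁·m₂ = (+1.208)(+0.3082) = +0.372.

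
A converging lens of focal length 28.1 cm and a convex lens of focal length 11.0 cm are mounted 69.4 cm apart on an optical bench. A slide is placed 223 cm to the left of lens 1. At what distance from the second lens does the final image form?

15.6 cm

Lens 1: 1/d_i1 = 1/f₁ − 1/d_o1 = 1/(28.1) − 1/(223) = 0.03110, so d_i1 = 32.15 cm.
The intermediate image is 32.15 cm to the right of lens 1, which is 69.4 − (32.15) = 37.25 cm to the left of lens 2, so d_o2 = +37.25 cm.
Lens 2: 1/d_i2 = 1/f₂ − 1/d_o2 = 1/(11.0) − 1/(37.25) = 0.06406, so d_i2 = 15.6 cm.
The final image is real, 15.6 cm to the right of lens 2 (overall magnification ≈ 0.060).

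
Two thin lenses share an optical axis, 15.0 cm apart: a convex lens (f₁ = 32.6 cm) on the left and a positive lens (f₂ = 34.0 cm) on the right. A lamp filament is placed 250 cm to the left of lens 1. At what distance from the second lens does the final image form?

Lens 1: 1/d_i1 = 1/f₁ − 1/d_o1 = 1/(32.6) − 1/(250) = 0.02667, so d_i1 = 37.49 cm.
The intermediate image is 37.49 cm to the right of lens 1, which lies 22.49 cm to the right of lens 2 — a virtual object — so d_o2 = −22.49 cm.
Lens 2: 1/d_i2 = 1/f₂ − 1/d_o2 = 1/(34.0) − 1/(-22.49) = 0.07388, so d_i2 = 13.5 cm.
The final image is real, 13.5 cm to the right of lens 2 (overall magnification ≈ -0.090).

13.5 cm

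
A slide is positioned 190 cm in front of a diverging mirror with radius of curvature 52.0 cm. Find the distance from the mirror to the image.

f = R/2 = 52.0/2 = 26.00 cm; for a diverging mirror, f = -26.00 cm.
Mirror equation: 1/d_i = 1/f − 1/d_o = 1/(-26.00) − 1/(190) = -0.03846 − 0.005263 = -0.04372, so d_i = -22.9 cm.
The image is virtual, upright and reduced, behind the mirror.

22.9 cm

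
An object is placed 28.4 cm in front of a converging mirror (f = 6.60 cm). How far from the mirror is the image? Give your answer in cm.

8.60 cm

Mirror equation: 1/s_i = 1/f − 1/s_o = 1/(6.600) − 1/(28.4) = 0.1515 − 0.03521 = 0.1163, so s_i = 8.60 cm.
The image is real, inverted and reduced, in front of the mirror.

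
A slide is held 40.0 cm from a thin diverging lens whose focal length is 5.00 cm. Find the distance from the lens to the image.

4.44 cm

For a diverging lens, f = -5.00 cm.
Lens equation: 1/d_i = 1/f − 1/d_o = 1/(-5.000) − 1/(40.0) = -0.2000 − 0.02500 = -0.2250, so d_i = -4.44 cm.
The image is virtual, upright and reduced, on the same side as the object.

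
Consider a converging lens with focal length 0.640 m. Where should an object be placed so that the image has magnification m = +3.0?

m = −d_i/d_o ⇒ d_i = −m·d_o.
1/f = 1/d_o + 1/d_i = 1/d_o − 1/(m·d_o) = (1 − 1/m)/d_o, so d_o = f(1 − 1/m) = (0.6400)(1 − 1/(+3.0)) = 0.427 m.

0.427 m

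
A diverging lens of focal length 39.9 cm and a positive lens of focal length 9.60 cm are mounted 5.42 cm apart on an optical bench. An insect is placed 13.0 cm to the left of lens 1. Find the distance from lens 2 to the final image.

Lens 1 is diverging, so f₁ = −39.9 cm.
Lens 1: 1/d_i1 = 1/f₁ − 1/d_o1 = 1/(-39.9) − 1/(13.0) = -0.1020, so d_i1 = -9.805 cm.
The intermediate image is 9.805 cm to the left of lens 1 (virtual), which is 5.42 − (-9.805) = 15.22 cm to the left of lens 2, so d_o2 = +15.22 cm.
Lens 2: 1/d_i2 = 1/f₂ − 1/d_o2 = 1/(9.60) − 1/(15.22) = 0.03846, so d_i2 = 26.0 cm.
The final image is real, 26.0 cm to the right of lens 2 (overall magnification ≈ -1.3).

26.0 cm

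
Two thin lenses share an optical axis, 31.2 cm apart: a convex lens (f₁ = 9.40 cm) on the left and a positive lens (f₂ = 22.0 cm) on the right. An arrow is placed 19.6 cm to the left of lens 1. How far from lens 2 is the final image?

Lens 1: 1/d_i1 = 1/f₁ − 1/d_o1 = 1/(9.40) − 1/(19.6) = 0.05536, so d_i1 = 18.06 cm.
The intermediate image is 18.06 cm to the right of lens 1, which is 31.2 − (18.06) = 13.14 cm to the left of lens 2, so d_o2 = +13.14 cm.
Lens 2: 1/d_i2 = 1/f₂ − 1/d_o2 = 1/(22.0) − 1/(13.14) = -0.03065, so d_i2 = -32.6 cm.
The final image is virtual, 32.6 cm to the left of lens 2 (overall magnification ≈ -2.3).

32.6 cm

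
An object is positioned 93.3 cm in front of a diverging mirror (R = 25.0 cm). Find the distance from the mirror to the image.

11.0 cm

f = R/2 = 25.0/2 = 12.50 cm; for a diverging mirror, f = -12.50 cm.
Mirror equation: 1/q = 1/f − 1/p = 1/(-12.50) − 1/(93.3) = -0.08000 − 0.01072 = -0.09072, so q = -11.0 cm.
The image is virtual, upright and reduced, behind the mirror.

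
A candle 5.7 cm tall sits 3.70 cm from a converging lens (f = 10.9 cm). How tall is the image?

8.63 cm

1/d_i = 1/f − 1/d_o = 1/(10.90) − 1/(3.70) = -0.1785, so d_i = -5.601 cm.
m = −d_i/d_o = +1.514.
|h_i| = |m|·h_o = 1.514 × 5.7 = 8.63 cm. The image is virtual, upright and enlarged, on the same side as the object.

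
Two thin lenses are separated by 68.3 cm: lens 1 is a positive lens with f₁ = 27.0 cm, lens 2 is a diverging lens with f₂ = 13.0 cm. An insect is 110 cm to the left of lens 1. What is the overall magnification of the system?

Lens 1: 1/d_i1 = 1/(27.0) − 1/(110) = 0.02795, so d_i1 = 35.78 cm; m₁ = −d_i1/d_o1 = -0.3253.
d_o2 = 68.3 − (35.78) = 32.52 cm.
f₂ = −13.0 cm (diverging).
Lens 2: 1/d_i2 = 1/(-13.0) − 1/(32.52) = -0.1077, so d_i2 = -9.287 cm; m₂ = −d_i2/d_o2 = +0.2856.
m = m₁·m₂ = (-0.3253)(+0.2856) = -0.0929.

m = -0.0929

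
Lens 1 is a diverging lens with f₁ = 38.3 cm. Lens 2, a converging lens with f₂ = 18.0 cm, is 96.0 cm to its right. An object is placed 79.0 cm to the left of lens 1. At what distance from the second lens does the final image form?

21.1 cm

Lens 1 is diverging, so f₁ = −38.3 cm.
Lens 1: 1/d_i1 = 1/f₁ − 1/d_o1 = 1/(-38.3) − 1/(79.0) = -0.03877, so d_i1 = -25.79 cm.
The intermediate image is 25.79 cm to the left of lens 1 (virtual), which is 96.0 − (-25.79) = 121.8 cm to the left of lens 2, so d_o2 = +121.8 cm.
Lens 2: 1/d_i2 = 1/f₂ − 1/d_o2 = 1/(18.0) − 1/(121.8) = 0.04735, so d_i2 = 21.1 cm.
The final image is real, 21.1 cm to the right of lens 2 (overall magnification ≈ -0.057).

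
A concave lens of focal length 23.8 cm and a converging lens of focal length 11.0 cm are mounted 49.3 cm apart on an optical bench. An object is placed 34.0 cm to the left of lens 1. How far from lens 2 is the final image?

Lens 1 is diverging, so f₁ = −23.8 cm.
Lens 1: 1/d_i1 = 1/f₁ − 1/d_o1 = 1/(-23.8) − 1/(34.0) = -0.07143, so d_i1 = -14.00 cm.
The intermediate image is 14.00 cm to the left of lens 1 (virtual), which is 49.3 − (-14.00) = 63.30 cm to the left of lens 2, so d_o2 = +63.30 cm.
Lens 2: 1/d_i2 = 1/f₂ − 1/d_o2 = 1/(11.0) − 1/(63.30) = 0.07511, so d_i2 = 13.3 cm.
The final image is real, 13.3 cm to the right of lens 2 (overall magnification ≈ -0.087).

13.3 cm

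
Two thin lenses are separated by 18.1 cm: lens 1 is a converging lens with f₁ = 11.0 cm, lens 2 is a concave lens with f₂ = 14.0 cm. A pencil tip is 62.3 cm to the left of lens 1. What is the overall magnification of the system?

Lens 1: 1/d_i1 = 1/(11.0) − 1/(62.3) = 0.07486, so d_i1 = 13.36 cm; m₁ = −d_i1/d_o1 = -0.2144.
d_o2 = 18.1 − (13.36) = 4.740 cm.
f₂ = −14.0 cm (diverging).
Lens 2: 1/d_i2 = 1/(-14.0) − 1/(4.740) = -0.2824, so d_i2 = -3.541 cm; m₂ = −d_i2/d_o2 = +0.7471.
m = m₁·m₂ = (-0.2144)(+0.7471) = -0.160.

m = -0.160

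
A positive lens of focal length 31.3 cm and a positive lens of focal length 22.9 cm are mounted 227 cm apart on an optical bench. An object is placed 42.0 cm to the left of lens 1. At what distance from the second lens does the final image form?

Lens 1: 1/d_i1 = 1/f₁ − 1/d_o1 = 1/(31.3) − 1/(42.0) = 0.008139, so d_i1 = 122.9 cm.
The intermediate image is 122.9 cm to the right of lens 1, which is 227 − (122.9) = 104.1 cm to the left of lens 2, so d_o2 = +104.1 cm.
Lens 2: 1/d_i2 = 1/f₂ − 1/d_o2 = 1/(22.9) − 1/(104.1) = 0.03406, so d_i2 = 29.4 cm.
The final image is real, 29.4 cm to the right of lens 2 (overall magnification ≈ 0.82).

29.4 cm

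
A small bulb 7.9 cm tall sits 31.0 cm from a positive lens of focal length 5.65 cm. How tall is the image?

1.76 cm

1/d_i = 1/f − 1/d_o = 1/(5.650) − 1/(31.0) = 0.1447, so d_i = 6.909 cm.
m = −d_i/d_o = -0.2229.
|h_i| = |m|·h_o = 0.2229 × 7.9 = 1.76 cm. The image is real, inverted and reduced, on the far side of the lens.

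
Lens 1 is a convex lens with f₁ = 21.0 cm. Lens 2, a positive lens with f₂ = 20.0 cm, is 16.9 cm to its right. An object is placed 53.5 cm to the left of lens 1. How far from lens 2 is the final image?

9.38 cm

Lens 1: 1/d_i1 = 1/f₁ − 1/d_o1 = 1/(21.0) − 1/(53.5) = 0.02893, so d_i1 = 34.57 cm.
The intermediate image is 34.57 cm to the right of lens 1, which lies 17.67 cm to the right of lens 2 — a virtual object — so d_o2 = −17.67 cm.
Lens 2: 1/d_i2 = 1/f₂ − 1/d_o2 = 1/(20.0) − 1/(-17.67) = 0.1066, so d_i2 = 9.38 cm.
The final image is real, 9.38 cm to the right of lens 2 (overall magnification ≈ -0.34).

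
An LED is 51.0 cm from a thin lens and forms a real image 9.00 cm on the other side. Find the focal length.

Real image ⇒ d_i = +9.00 cm.
1/f = 1/d_o + 1/d_i = 1/(51.0) + 1/(9.00) = 0.1307, so f = 7.65 cm.
Since f is positive, the thin lens is converging.

f = 7.65 cm (converging)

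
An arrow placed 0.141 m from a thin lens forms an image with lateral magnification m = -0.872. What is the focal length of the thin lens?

f = 0.0657 m (converging)

m = −d_i/d_o ⇒ d_i = −m·d_o = −(-0.872)·(0.141) = 0.1230 m.
1/f = 1/d_o + 1/d_i = 1/(0.141) + 1/(0.1230) = 15.22, so f = 0.0657 m.
Since f is positive, the thin lens is converging.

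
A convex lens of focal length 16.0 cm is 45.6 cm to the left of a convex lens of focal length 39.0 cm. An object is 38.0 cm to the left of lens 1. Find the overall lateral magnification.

m = -1.35

Lens 1: 1/d_i1 = 1/(16.0) − 1/(38.0) = 0.03618, so d_i1 = 27.64 cm; m₁ = −d_i1/d_o1 = -0.7274.
d_o2 = 45.6 − (27.64) = 17.96 cm.
Lens 2: 1/d_i2 = 1/(39.0) − 1/(17.96) = -0.03004, so d_i2 = -33.29 cm; m₂ = −d_i2/d_o2 = +1.854.
m = m₁·m₂ = (-0.7274)(+1.854) = -1.35.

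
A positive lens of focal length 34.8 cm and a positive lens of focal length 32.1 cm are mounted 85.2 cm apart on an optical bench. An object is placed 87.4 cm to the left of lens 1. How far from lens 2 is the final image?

Lens 1: 1/d_i1 = 1/f₁ − 1/d_o1 = 1/(34.8) − 1/(87.4) = 0.01729, so d_i1 = 57.82 cm.
The intermediate image is 57.82 cm to the right of lens 1, which is 85.2 − (57.82) = 27.38 cm to the left of lens 2, so d_o2 = +27.38 cm.
Lens 2: 1/d_i2 = 1/f₂ − 1/d_o2 = 1/(32.1) − 1/(27.38) = -0.005370, so d_i2 = -186 cm.
The final image is virtual, 186 cm to the left of lens 2 (overall magnification ≈ -4.5).

186 cm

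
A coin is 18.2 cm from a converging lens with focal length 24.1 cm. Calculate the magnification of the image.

m = +4.08

1/d_i = 1/f − 1/d_o = 1/(24.10) − 1/(18.2) = -0.01345, so d_i = -74.34 cm.
m = −d_i/d_o = −(-74.34)/(18.2) = +4.08.
The image is virtual, upright and enlarged, on the same side as the object.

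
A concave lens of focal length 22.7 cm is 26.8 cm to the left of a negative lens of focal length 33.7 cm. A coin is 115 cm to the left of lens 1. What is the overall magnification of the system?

f₁ = −22.7 cm (diverging).
Lens 1: 1/d_i1 = 1/(-22.7) − 1/(115) = -0.05275, so d_i1 = -18.96 cm; m₁ = −d_i1/d_o1 = +0.1649.
d_o2 = 26.8 − (-18.96) = 45.76 cm.
f₂ = −33.7 cm (diverging).
Lens 2: 1/d_i2 = 1/(-33.7) − 1/(45.76) = -0.05153, so d_i2 = -19.41 cm; m₂ = −d_i2/d_o2 = +0.4241.
m = m₁·m₂ = (+0.1649)(+0.4241) = +0.0699.

m = +0.0699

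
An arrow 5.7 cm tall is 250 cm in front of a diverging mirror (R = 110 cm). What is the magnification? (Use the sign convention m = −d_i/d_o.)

m = +0.180

f = R/2 = 110/2 = 55.00 cm; for a diverging mirror, f = -55.00 cm.
1/d_i = 1/f − 1/d_o = 1/(-55.00) − 1/(250) = -0.02218, so d_i = -45.08 cm.
m = −d_i/d_o = −(-45.08)/(250) = +0.180.
The image is virtual, upright and reduced, behind the mirror.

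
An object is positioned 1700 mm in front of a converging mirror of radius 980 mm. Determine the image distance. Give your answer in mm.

f = R/2 = 980/2 = 490.0 mm.
Mirror equation: 1/q = 1/f − 1/p = 1/(490.0) − 1/(1700) = 0.002041 − 0.0005882 = 0.001453, so q = 688 mm.
The image is real, inverted and reduced, in front of the mirror.

688 mm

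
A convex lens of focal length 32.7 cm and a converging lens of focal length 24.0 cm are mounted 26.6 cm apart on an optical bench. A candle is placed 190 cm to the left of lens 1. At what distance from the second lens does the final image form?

8.39 cm

Lens 1: 1/d_i1 = 1/f₁ − 1/d_o1 = 1/(32.7) − 1/(190) = 0.02532, so d_i1 = 39.50 cm.
The intermediate image is 39.50 cm to the right of lens 1, which lies 12.90 cm to the right of lens 2 — a virtual object — so d_o2 = −12.90 cm.
Lens 2: 1/d_i2 = 1/f₂ − 1/d_o2 = 1/(24.0) − 1/(-12.90) = 0.1192, so d_i2 = 8.39 cm.
The final image is real, 8.39 cm to the right of lens 2 (overall magnification ≈ -0.14).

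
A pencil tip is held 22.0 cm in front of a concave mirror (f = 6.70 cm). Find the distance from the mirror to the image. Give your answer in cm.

9.63 cm

Mirror equation: 1/d_i = 1/f − 1/d_o = 1/(6.700) − 1/(22.0) = 0.1493 − 0.04545 = 0.1038, so d_i = 9.63 cm.
The image is real, inverted and reduced, in front of the mirror.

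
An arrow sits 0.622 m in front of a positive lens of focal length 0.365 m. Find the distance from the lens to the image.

Lens equation: 1/s_i = 1/f − 1/s_o = 1/(0.3650) − 1/(0.622) = 2.740 − 1.608 = 1.132, so s_i = 0.883 m.
The image is real, inverted and enlarged, on the far side of the lens.

0.883 m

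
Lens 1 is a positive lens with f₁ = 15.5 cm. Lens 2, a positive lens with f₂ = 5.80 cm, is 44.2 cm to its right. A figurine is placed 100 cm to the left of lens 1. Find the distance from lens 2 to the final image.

7.48 cm

Lens 1: 1/d_i1 = 1/f₁ − 1/d_o1 = 1/(15.5) − 1/(100) = 0.05452, so d_i1 = 18.34 cm.
The intermediate image is 18.34 cm to the right of lens 1, which is 44.2 − (18.34) = 25.86 cm to the left of lens 2, so d_o2 = +25.86 cm.
Lens 2: 1/d_i2 = 1/f₂ − 1/d_o2 = 1/(5.80) − 1/(25.86) = 0.1337, so d_i2 = 7.48 cm.
The final image is real, 7.48 cm to the right of lens 2 (overall magnification ≈ 0.053).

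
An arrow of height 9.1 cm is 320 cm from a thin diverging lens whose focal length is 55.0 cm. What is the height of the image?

1.33 cm

For a diverging lens, f = -55.0 cm.
1/d_i = 1/f − 1/d_o = 1/(-55.00) − 1/(320) = -0.02131, so d_i = -46.93 cm.
m = −d_i/d_o = +0.1467.
|h_i| = |m|·h_o = 0.1467 × 9.1 = 1.33 cm. The image is virtual, upright and reduced, on the same side as the object.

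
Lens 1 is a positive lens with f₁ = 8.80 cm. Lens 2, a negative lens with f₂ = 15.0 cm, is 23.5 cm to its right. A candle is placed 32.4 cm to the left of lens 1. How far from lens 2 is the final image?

Lens 1: 1/d_i1 = 1/f₁ − 1/d_o1 = 1/(8.80) − 1/(32.4) = 0.08277, so d_i1 = 12.08 cm.
The intermediate image is 12.08 cm to the right of lens 1, which is 23.5 − (12.08) = 11.42 cm to the left of lens 2, so d_o2 = +11.42 cm.
Lens 2 is diverging, so f₂ = −15.0 cm.
Lens 2: 1/d_i2 = 1/f₂ − 1/d_o2 = 1/(-15.0) − 1/(11.42) = -0.1542, so d_i2 = -6.48 cm.
The final image is virtual, 6.48 cm to the left of lens 2 (overall magnification ≈ -0.21).

6.48 cm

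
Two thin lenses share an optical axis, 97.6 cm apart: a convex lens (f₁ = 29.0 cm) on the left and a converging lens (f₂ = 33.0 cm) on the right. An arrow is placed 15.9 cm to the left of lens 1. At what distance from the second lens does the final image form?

Lens 1: 1/d_i1 = 1/f₁ − 1/d_o1 = 1/(29.0) − 1/(15.9) = -0.02841, so d_i1 = -35.20 cm.
The intermediate image is 35.20 cm to the left of lens 1 (virtual), which is 97.6 − (-35.20) = 132.8 cm to the left of lens 2, so d_o2 = +132.8 cm.
Lens 2: 1/d_i2 = 1/f₂ − 1/d_o2 = 1/(33.0) − 1/(132.8) = 0.02277, so d_i2 = 43.9 cm.
The final image is real, 43.9 cm to the right of lens 2 (overall magnification ≈ -0.73).

43.9 cm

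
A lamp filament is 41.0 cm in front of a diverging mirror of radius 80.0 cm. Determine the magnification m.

f = R/2 = 80.0/2 = 40.00 cm; for a diverging mirror, f = -40.00 cm.
1/d_i = 1/f − 1/d_o = 1/(-40.00) − 1/(41.0) = -0.04939, so d_i = -20.25 cm.
m = −d_i/d_o = −(-20.25)/(41.0) = +0.494.
The image is virtual, upright and reduced, behind the mirror.

m = +0.494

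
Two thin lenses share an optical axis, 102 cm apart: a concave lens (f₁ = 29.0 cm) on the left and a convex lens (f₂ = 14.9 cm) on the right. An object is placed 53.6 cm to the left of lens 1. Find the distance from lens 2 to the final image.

Lens 1 is diverging, so f₁ = −29.0 cm.
Lens 1: 1/d_i1 = 1/f₁ − 1/d_o1 = 1/(-29.0) − 1/(53.6) = -0.05314, so d_i1 = -18.82 cm.
The intermediate image is 18.82 cm to the left of lens 1 (virtual), which is 102 − (-18.82) = 120.8 cm to the left of lens 2, so d_o2 = +120.8 cm.
Lens 2: 1/d_i2 = 1/f₂ − 1/d_o2 = 1/(14.9) − 1/(120.8) = 0.05884, so d_i2 = 17.0 cm.
The final image is real, 17.0 cm to the right of lens 2 (overall magnification ≈ -0.049).

17.0 cm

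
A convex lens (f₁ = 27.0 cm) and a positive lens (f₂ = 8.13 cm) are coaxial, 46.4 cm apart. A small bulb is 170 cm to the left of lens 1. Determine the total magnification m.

m = +0.249

Lens 1: 1/d_i1 = 1/(27.0) − 1/(170) = 0.03115, so d_i1 = 32.10 cm; m₁ = −d_i1/d_o1 = -0.1888.
d_o2 = 46.4 − (32.10) = 14.30 cm.
Lens 2: 1/d_i2 = 1/(8.13) − 1/(14.30) = 0.05307, so d_i2 = 18.84 cm; m₂ = −d_i2/d_o2 = -1.318.
m = m₁·m₂ = (-0.1888)(-1.318) = +0.249.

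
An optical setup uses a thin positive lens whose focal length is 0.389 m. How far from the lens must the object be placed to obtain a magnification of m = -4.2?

m = −d_i/d_o ⇒ d_i = −m·d_o.
1/f = 1/d_o + 1/d_i = 1/d_o − 1/(m·d_o) = (1 − 1/m)/d_o, so d_o = f(1 − 1/m) = (0.3890)(1 − 1/(-4.2)) = 0.482 m.

0.482 m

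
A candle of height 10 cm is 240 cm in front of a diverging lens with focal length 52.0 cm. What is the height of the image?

For a diverging lens, f = -52.0 cm.
1/d_i = 1/f − 1/d_o = 1/(-52.00) − 1/(240) = -0.02340, so d_i = -42.74 cm.
m = −d_i/d_o = +0.1781.
|h_i| = |m|·h_o = 0.1781 × 10 = 1.78 cm. The image is virtual, upright and reduced, on the same side as the object.

1.78 cm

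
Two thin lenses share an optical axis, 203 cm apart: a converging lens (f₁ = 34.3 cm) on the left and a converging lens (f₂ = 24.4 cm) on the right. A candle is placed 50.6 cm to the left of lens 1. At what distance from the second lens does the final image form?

Lens 1: 1/d_i1 = 1/f₁ − 1/d_o1 = 1/(34.3) − 1/(50.6) = 0.009392, so d_i1 = 106.5 cm.
The intermediate image is 106.5 cm to the right of lens 1, which is 203 − (106.5) = 96.50 cm to the left of lens 2, so d_o2 = +96.50 cm.
Lens 2: 1/d_i2 = 1/f₂ − 1/d_o2 = 1/(24.4) − 1/(96.50) = 0.03062, so d_i2 = 32.7 cm.
The final image is real, 32.7 cm to the right of lens 2 (overall magnification ≈ 0.71).

32.7 cm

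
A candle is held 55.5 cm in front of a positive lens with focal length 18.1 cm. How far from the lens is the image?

26.9 cm

Thin-lens equation: 1/q = 1/f − 1/p = 1/(18.10) − 1/(55.5) = 0.05525 − 0.01802 = 0.03723, so q = 26.9 cm.
The image is real, inverted and reduced, on the far side of the lens.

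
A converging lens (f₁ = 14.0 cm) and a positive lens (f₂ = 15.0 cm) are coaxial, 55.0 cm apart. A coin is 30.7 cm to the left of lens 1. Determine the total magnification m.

Lens 1: 1/d_i1 = 1/(14.0) − 1/(30.7) = 0.03886, so d_i1 = 25.74 cm; m₁ = −d_i1/d_o1 = -0.8384.
d_o2 = 55.0 − (25.74) = 29.26 cm.
Lens 2: 1/d_i2 = 1/(15.0) − 1/(29.26) = 0.03249, so d_i2 = 30.78 cm; m₂ = −d_i2/d_o2 = -1.052.
m = m₁·m₂ = (-0.8384)(-1.052) = +0.882.

m = +0.882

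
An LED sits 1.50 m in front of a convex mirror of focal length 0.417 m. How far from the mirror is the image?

For a convex mirror, f = -0.417 m.
Mirror equation: 1/s_i = 1/f − 1/s_o = 1/(-0.4170) − 1/(1.50) = -2.398 − 0.6667 = -3.065, so s_i = -0.326 m.
The image is virtual, upright and reduced, behind the mirror.

0.326 m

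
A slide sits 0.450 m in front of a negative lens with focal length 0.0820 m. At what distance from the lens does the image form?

0.0694 m

For a negative lens, f = -0.0820 m.
Thin-lens equation: 1/d_i = 1/f − 1/d_o = 1/(-0.08200) − 1/(0.450) = -12.20 − 2.222 = -14.42, so d_i = -0.0694 m.
The image is virtual, upright and reduced, on the same side as the object.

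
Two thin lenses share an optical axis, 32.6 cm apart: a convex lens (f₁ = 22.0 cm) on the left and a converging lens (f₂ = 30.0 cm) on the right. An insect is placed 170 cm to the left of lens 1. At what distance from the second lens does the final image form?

Lens 1: 1/d_i1 = 1/f₁ − 1/d_o1 = 1/(22.0) − 1/(170) = 0.03957, so d_i1 = 25.27 cm.
The intermediate image is 25.27 cm to the right of lens 1, which is 32.6 − (25.27) = 7.330 cm to the left of lens 2, so d_o2 = +7.330 cm.
Lens 2: 1/d_i2 = 1/f₂ − 1/d_o2 = 1/(30.0) − 1/(7.330) = -0.1031, so d_i2 = -9.70 cm.
The final image is virtual, 9.70 cm to the left of lens 2 (overall magnification ≈ -0.20).

9.70 cm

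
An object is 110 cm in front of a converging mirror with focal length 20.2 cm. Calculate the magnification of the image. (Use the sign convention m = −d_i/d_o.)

m = -0.225

1/d_i = 1/f − 1/d_o = 1/(20.20) − 1/(110) = 0.04041, so d_i = 24.74 cm.
m = −d_i/d_o = −(24.74)/(110) = -0.225.
The image is real, inverted and reduced, in front of the mirror.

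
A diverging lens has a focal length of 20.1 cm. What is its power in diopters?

P = -4.98 D

For a diverging lens, f = −20.1 cm.
f = -20.1 cm = -0.201 m.
P = 1/f = 1/(-0.201 m) = -4.98 D.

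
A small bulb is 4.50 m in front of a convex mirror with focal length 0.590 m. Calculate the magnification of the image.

For a convex mirror, f = -0.590 m.
1/d_i = 1/f − 1/d_o = 1/(-0.5900) − 1/(4.50) = -1.917, so d_i = -0.5216 m.
m = −d_i/d_o = −(-0.5216)/(4.50) = +0.116.
The image is virtual, upright and reduced, behind the mirror.

m = +0.116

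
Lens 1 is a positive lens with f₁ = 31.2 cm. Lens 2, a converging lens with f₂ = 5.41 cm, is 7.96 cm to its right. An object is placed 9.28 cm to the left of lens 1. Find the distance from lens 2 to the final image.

7.27 cm

Lens 1: 1/d_i1 = 1/f₁ − 1/d_o1 = 1/(31.2) − 1/(9.28) = -0.07571, so d_i1 = -13.21 cm.
The intermediate image is 13.21 cm to the left of lens 1 (virtual), which is 7.96 − (-13.21) = 21.17 cm to the left of lens 2, so d_o2 = +21.17 cm.
Lens 2: 1/d_i2 = 1/f₂ − 1/d_o2 = 1/(5.41) − 1/(21.17) = 0.1376, so d_i2 = 7.27 cm.
The final image is real, 7.27 cm to the right of lens 2 (overall magnification ≈ -0.49).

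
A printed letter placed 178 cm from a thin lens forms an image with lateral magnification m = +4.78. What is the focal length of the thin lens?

f = 225 cm (converging)

m = −d_i/d_o ⇒ d_i = −m·d_o = −(+4.78)·(178) = -850.8 cm.
1/f = 1/d_o + 1/d_i = 1/(178) + 1/(-850.8) = 0.004443, so f = 225 cm.
Since f is positive, the thin lens is converging.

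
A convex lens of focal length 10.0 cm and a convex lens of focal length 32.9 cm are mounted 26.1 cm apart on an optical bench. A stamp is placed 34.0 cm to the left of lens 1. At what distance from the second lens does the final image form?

18.7 cm

Lens 1: 1/d_i1 = 1/f₁ − 1/d_o1 = 1/(10.0) − 1/(34.0) = 0.07059, so d_i1 = 14.17 cm.
The intermediate image is 14.17 cm to the right of lens 1, which is 26.1 − (14.17) = 11.93 cm to the left of lens 2, so d_o2 = +11.93 cm.
Lens 2: 1/d_i2 = 1/f₂ − 1/d_o2 = 1/(32.9) − 1/(11.93) = -0.05343, so d_i2 = -18.7 cm.
The final image is virtual, 18.7 cm to the left of lens 2 (overall magnification ≈ -0.65).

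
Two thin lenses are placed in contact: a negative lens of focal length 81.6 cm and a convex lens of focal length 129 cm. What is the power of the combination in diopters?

P = -0.450 D

P₁ = 1/f₁ = 1/(-0.816 m) = -1.225 D; P₂ = 1/f₂ = 1/(1.29 m) = +0.7752 D.
For thin lenses in contact, P = P₁ + P₂ = (-1.225) + (+0.7752) = -0.450 D.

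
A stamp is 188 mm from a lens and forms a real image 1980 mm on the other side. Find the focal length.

Real image ⇒ d_i = +1980 mm.
1/f = 1/d_o + 1/d_i = 1/(188) + 1/(1980) = 0.005824, so f = 172 mm.
Since f is positive, the lens is converging.

f = 172 mm (converging)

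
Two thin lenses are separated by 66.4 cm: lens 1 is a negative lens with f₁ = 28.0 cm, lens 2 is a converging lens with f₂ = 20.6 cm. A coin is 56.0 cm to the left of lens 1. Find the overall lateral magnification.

f₁ = −28.0 cm (diverging).
Lens 1: 1/d_i1 = 1/(-28.0) − 1/(56.0) = -0.05357, so d_i1 = -18.67 cm; m₁ = −d_i1/d_o1 = +0.3334.
d_o2 = 66.4 − (-18.67) = 85.07 cm.
Lens 2: 1/d_i2 = 1/(20.6) − 1/(85.07) = 0.03679, so d_i2 = 27.18 cm; m₂ = −d_i2/d_o2 = -0.3195.
m = m₁·m₂ = (+0.3334)(-0.3195) = -0.107.

m = -0.107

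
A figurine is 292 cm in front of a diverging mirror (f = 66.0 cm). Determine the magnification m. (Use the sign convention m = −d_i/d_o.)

m = +0.184

For a diverging mirror, f = -66.0 cm.
1/d_i = 1/f − 1/d_o = 1/(-66.00) − 1/(292) = -0.01858, so d_i = -53.83 cm.
m = −d_i/d_o = −(-53.83)/(292) = +0.184.
The image is virtual, upright and reduced, behind the mirror.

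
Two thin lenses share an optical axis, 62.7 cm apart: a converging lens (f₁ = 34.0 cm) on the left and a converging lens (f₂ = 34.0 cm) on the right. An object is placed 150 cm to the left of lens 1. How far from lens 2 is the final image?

Lens 1: 1/d_i1 = 1/f₁ − 1/d_o1 = 1/(34.0) − 1/(150) = 0.02275, so d_i1 = 43.97 cm.
The intermediate image is 43.97 cm to the right of lens 1, which is 62.7 − (43.97) = 18.73 cm to the left of lens 2, so d_o2 = +18.73 cm.
Lens 2: 1/d_i2 = 1/f₂ − 1/d_o2 = 1/(34.0) − 1/(18.73) = -0.02398, so d_i2 = -41.7 cm.
The final image is virtual, 41.7 cm to the left of lens 2 (overall magnification ≈ -0.65).

41.7 cm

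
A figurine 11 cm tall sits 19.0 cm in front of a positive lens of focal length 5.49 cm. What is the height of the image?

4.47 cm

1/d_i = 1/f − 1/d_o = 1/(5.490) − 1/(19.0) = 0.1295, so d_i = 7.721 cm.
m = −d_i/d_o = -0.4064.
|h_i| = |m|·h_o = 0.4064 × 11 = 4.47 cm. The image is real, inverted and reduced, on the far side of the lens.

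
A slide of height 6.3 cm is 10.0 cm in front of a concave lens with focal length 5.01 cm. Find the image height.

2.10 cm

For a concave lens, f = -5.01 cm.
1/d_i = 1/f − 1/d_o = 1/(-5.010) − 1/(10.0) = -0.2996, so d_i = -3.338 cm.
m = −d_i/d_o = +0.3338.
|h_i| = |m|·h_o = 0.3338 × 6.3 = 2.10 cm. The image is virtual, upright and reduced, on the same side as the object.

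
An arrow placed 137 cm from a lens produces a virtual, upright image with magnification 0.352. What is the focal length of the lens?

f = -74.4 cm (diverging)

m = −d_i/d_o ⇒ d_i = −m·d_o = −(+0.352)·(137) = -48.22 cm.
1/f = 1/d_o + 1/d_i = 1/(137) + 1/(-48.22) = -0.01344, so f = -74.4 cm.
Since f is negative, the lens is diverging.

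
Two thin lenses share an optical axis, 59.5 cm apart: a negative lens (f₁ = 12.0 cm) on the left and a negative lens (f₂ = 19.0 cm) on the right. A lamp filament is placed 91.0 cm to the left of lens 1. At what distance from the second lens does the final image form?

14.9 cm

Lens 1 is diverging, so f₁ = −12.0 cm.
Lens 1: 1/d_i1 = 1/f₁ − 1/d_o1 = 1/(-12.0) − 1/(91.0) = -0.09432, so d_i1 = -10.60 cm.
The intermediate image is 10.60 cm to the left of lens 1 (virtual), which is 59.5 − (-10.60) = 70.10 cm to the left of lens 2, so d_o2 = +70.10 cm.
Lens 2 is diverging, so f₂ = −19.0 cm.
Lens 2: 1/d_i2 = 1/f₂ − 1/d_o2 = 1/(-19.0) − 1/(70.10) = -0.06690, so d_i2 = -14.9 cm.
The final image is virtual, 14.9 cm to the left of lens 2 (overall magnification ≈ 0.025).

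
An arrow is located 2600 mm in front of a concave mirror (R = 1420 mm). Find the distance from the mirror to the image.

977 mm

f = R/2 = 1420/2 = 710.0 mm.
Mirror equation: 1/v = 1/f − 1/u = 1/(710.0) − 1/(2600) = 0.001408 − 0.0003846 = 0.001024, so v = 977 mm.
The image is real, inverted and reduced, in front of the mirror.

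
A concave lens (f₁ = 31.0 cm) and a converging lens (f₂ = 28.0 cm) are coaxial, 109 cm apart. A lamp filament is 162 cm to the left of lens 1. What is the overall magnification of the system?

m = -0.0420

f₁ = −31.0 cm (diverging).
Lens 1: 1/d_i1 = 1/(-31.0) − 1/(162) = -0.03843, so d_i1 = -26.02 cm; m₁ = −d_i1/d_o1 = +0.1606.
d_o2 = 109 − (-26.02) = 135.0 cm.
Lens 2: 1/d_i2 = 1/(28.0) − 1/(135.0) = 0.02831, so d_i2 = 35.33 cm; m₂ = −d_i2/d_o2 = -0.2617.
m = m₁·m₂ = (+0.1606)(-0.2617) = -0.0420.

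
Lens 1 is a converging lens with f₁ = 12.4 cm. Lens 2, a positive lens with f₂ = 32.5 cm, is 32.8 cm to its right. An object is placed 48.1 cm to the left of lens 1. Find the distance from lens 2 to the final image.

Lens 1: 1/d_i1 = 1/f₁ − 1/d_o1 = 1/(12.4) − 1/(48.1) = 0.05986, so d_i1 = 16.71 cm.
The intermediate image is 16.71 cm to the right of lens 1, which is 32.8 − (16.71) = 16.09 cm to the left of lens 2, so d_o2 = +16.09 cm.
Lens 2: 1/d_i2 = 1/f₂ − 1/d_o2 = 1/(32.5) − 1/(16.09) = -0.03138, so d_i2 = -31.9 cm.
The final image is virtual, 31.9 cm to the left of lens 2 (overall magnification ≈ -0.69).

31.9 cm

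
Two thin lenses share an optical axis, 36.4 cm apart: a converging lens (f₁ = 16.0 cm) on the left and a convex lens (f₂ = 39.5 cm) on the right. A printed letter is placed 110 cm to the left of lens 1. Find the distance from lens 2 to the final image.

32.0 cm

Lens 1: 1/d_i1 = 1/f₁ − 1/d_o1 = 1/(16.0) − 1/(110) = 0.05341, so d_i1 = 18.72 cm.
The intermediate image is 18.72 cm to the right of lens 1, which is 36.4 − (18.72) = 17.68 cm to the left of lens 2, so d_o2 = +17.68 cm.
Lens 2: 1/d_i2 = 1/f₂ − 1/d_o2 = 1/(39.5) − 1/(17.68) = -0.03124, so d_i2 = -32.0 cm.
The final image is virtual, 32.0 cm to the left of lens 2 (overall magnification ≈ -0.31).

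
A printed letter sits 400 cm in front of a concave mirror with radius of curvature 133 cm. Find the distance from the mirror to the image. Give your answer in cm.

f = R/2 = 133/2 = 66.50 cm.
Mirror equation: 1/s_i = 1/f − 1/s_o = 1/(66.50) − 1/(400) = 0.01504 − 0.002500 = 0.01254, so s_i = 79.8 cm.
The image is real, inverted and reduced, in front of the mirror.

79.8 cm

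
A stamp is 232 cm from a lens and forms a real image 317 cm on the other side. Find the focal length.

Real image ⇒ d_i = +317 cm.
1/f = 1/d_o + 1/d_i = 1/(232) + 1/(317) = 0.007465, so f = 134 cm.
Since f is positive, the lens is converging.

f = 134 cm (converging)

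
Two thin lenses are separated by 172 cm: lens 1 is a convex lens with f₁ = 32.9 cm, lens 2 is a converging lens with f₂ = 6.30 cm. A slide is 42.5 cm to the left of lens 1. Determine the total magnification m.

Lens 1: 1/d_i1 = 1/(32.9) − 1/(42.5) = 0.006866, so d_i1 = 145.7 cm; m₁ = −d_i1/d_o1 = -3.428.
d_o2 = 172 − (145.7) = 26.30 cm.
Lens 2: 1/d_i2 = 1/(6.30) − 1/(26.30) = 0.1207, so d_i2 = 8.284 cm; m₂ = −d_i2/d_o2 = -0.3150.
m = m₁·m₂ = (-3.428)(-0.3150) = +1.08.

m = +1.08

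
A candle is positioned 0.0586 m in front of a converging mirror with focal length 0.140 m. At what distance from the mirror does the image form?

Mirror equation: 1/v = 1/f − 1/u = 1/(0.1400) − 1/(0.0586) = 7.143 − 17.06 = -9.922, so v = -0.101 m.
The image is virtual, upright and enlarged, behind the mirror.

0.101 m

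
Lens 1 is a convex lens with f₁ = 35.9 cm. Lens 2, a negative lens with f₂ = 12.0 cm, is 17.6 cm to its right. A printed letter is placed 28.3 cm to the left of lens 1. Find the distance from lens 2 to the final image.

Lens 1: 1/d_i1 = 1/f₁ − 1/d_o1 = 1/(35.9) − 1/(28.3) = -0.007481, so d_i1 = -133.7 cm.
The intermediate image is 133.7 cm to the left of lens 1 (virtual), which is 17.6 − (-133.7) = 151.3 cm to the left of lens 2, so d_o2 = +151.3 cm.
Lens 2 is diverging, so f₂ = −12.0 cm.
Lens 2: 1/d_i2 = 1/f₂ − 1/d_o2 = 1/(-12.0) − 1/(151.3) = -0.08994, so d_i2 = -11.1 cm.
The final image is virtual, 11.1 cm to the left of lens 2 (overall magnification ≈ 0.35).

11.1 cm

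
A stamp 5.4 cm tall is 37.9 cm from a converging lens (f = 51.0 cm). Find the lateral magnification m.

m = +3.89

1/d_i = 1/f − 1/d_o = 1/(51.00) − 1/(37.9) = -0.006777, so d_i = -147.5 cm.
m = −d_i/d_o = −(-147.5)/(37.9) = +3.89.
The image is virtual, upright and enlarged, on the same side as the object.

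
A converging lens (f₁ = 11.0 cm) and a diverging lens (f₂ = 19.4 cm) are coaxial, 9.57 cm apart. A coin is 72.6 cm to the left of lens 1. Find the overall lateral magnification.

Lens 1: 1/d_i1 = 1/(11.0) − 1/(72.6) = 0.07713, so d_i1 = 12.96 cm; m₁ = −d_i1/d_o1 = -0.1785.
d_o2 = 9.57 − (12.96) = -3.390 cm (virtual object).
f₂ = −19.4 cm (diverging).
Lens 2: 1/d_i2 = 1/(-19.4) − 1/(-3.390) = 0.2434, so d_i2 = 4.108 cm; m₂ = −d_i2/d_o2 = +1.212.
m = m₁·m₂ = (-0.1785)(+1.212) = -0.216.

m = -0.216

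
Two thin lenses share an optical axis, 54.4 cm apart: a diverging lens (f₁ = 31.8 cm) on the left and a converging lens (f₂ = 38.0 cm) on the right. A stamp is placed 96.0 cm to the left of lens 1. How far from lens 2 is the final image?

Lens 1 is diverging, so f₁ = −31.8 cm.
Lens 1: 1/d_i1 = 1/f₁ − 1/d_o1 = 1/(-31.8) − 1/(96.0) = -0.04186, so d_i1 = -23.89 cm.
The intermediate image is 23.89 cm to the left of lens 1 (virtual), which is 54.4 − (-23.89) = 78.29 cm to the left of lens 2, so d_o2 = +78.29 cm.
Lens 2: 1/d_i2 = 1/f₂ − 1/d_o2 = 1/(38.0) − 1/(78.29) = 0.01354, so d_i2 = 73.8 cm.
The final image is real, 73.8 cm to the right of lens 2 (overall magnification ≈ -0.23).

73.8 cm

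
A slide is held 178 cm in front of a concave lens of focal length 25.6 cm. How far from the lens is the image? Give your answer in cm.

For a concave lens, f = -25.6 cm.
Lens equation: 1/s_i = 1/f − 1/s_o = 1/(-25.60) − 1/(178) = -0.03906 − 0.005618 = -0.04468, so s_i = -22.4 cm.
The image is virtual, upright and reduced, on the same side as the object.

22.4 cm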